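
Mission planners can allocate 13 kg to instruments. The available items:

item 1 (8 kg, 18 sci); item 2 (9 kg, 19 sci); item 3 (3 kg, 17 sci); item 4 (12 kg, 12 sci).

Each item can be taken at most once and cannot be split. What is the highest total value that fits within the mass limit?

Check high-value combinations within 13 kg:
- item 2+item 3: mass 9+3=12, value 19+17=36
- item 1+item 3: mass 8+3=11, value 18+17=35
- item 2: mass 9, value 19
- item 1: mass 8, value 18
Best: 36 sci.

36 sci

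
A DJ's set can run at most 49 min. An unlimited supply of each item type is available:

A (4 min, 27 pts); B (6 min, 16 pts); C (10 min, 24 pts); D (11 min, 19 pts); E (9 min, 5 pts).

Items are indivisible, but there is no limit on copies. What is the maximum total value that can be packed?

324 pts

Best value-per-unit is A at 27/4, and filling with it alone uses duration 12×4=48. No mix of the others beats 12×27 = 324.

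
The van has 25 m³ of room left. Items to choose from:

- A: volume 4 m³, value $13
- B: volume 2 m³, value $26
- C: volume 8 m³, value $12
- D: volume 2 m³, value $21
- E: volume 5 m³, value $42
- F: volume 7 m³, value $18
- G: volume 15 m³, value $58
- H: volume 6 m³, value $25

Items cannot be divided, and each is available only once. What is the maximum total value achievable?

$147

Check high-value combinations within 25 m³:
- B+D+E+G: volume 2+2+5+15=24, value 26+21+42+58=147
- B+D+E+F+H: volume 2+2+5+7+6=22, value 26+21+42+18+25=132
- B+D+G+H: volume 2+2+15+6=25, value 26+21+58+25=130
Best: $147.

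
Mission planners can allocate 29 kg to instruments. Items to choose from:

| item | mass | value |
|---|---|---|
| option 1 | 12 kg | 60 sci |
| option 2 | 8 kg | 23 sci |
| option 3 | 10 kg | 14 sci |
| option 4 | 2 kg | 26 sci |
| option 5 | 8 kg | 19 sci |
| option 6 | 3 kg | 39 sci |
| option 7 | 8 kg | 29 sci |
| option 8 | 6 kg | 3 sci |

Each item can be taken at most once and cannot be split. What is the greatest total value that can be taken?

154 sci

Check high-value combinations within 29 kg:
- option 1+option 4+option 6+option 7: mass 12+2+3+8=25, value 60+26+39+29=154
- option 1+option 2+option 4+option 6: mass 12+8+2+3=25, value 60+23+26+39=148
- option 1+option 4+option 5+option 6: mass 12+2+8+3=25, value 60+26+19+39=144
- option 1+option 3+option 4+option 6: mass 12+10+2+3=27, value 60+14+26+39=139
Best: 154 sci.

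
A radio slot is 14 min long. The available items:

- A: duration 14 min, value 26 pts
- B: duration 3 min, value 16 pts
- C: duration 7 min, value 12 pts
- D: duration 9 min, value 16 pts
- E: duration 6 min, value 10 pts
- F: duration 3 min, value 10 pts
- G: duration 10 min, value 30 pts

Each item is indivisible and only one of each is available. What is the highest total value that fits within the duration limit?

This is a 0/1 knapsack; check combinations near the capacity.
- B+G: duration 3+10=13, value 16+30=46
- F+G: duration 3+10=13, value 10+30=40
- B+C+F: duration 3+7+3=13, value 16+12+10=38
- B+E+F: duration 3+6+3=12, value 16+10+10=36
Best: 46 pts.

46 pts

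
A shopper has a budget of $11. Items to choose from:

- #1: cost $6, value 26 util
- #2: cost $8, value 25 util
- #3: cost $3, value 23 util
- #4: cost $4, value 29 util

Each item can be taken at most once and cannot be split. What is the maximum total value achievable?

Check high-value combinations within $11:
- #1+#4: cost 6+4=10, value 26+29=55
- #3+#4: cost 3+4=7, value 23+29=52
- #1+#3: cost 6+3=9, value 26+23=49
- #2+#3: cost 8+3=11, value 25+23=48
- #4: cost 4, value 29
Best: 55 util.

55 util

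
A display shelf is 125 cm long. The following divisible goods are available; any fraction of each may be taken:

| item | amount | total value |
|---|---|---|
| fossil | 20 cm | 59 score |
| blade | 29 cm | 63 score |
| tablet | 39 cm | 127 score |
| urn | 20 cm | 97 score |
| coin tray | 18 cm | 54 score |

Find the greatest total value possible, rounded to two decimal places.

Take in order of value per unit:
- urn (97/20 per unit): all 20 → value 97, running total 97.00
- tablet (127/39 per unit): all 39 → value 127, running total 224.00
- coin tray (54/18 per unit): all 18 → value 54, running total 278.00
- fossil (59/20 per unit): all 20 → value 59, running total 337.00
- blade (63/29 per unit): 28 of 29 → value 28×63/29 = 60.8276, running total 397.83
Total 397.83.

397.83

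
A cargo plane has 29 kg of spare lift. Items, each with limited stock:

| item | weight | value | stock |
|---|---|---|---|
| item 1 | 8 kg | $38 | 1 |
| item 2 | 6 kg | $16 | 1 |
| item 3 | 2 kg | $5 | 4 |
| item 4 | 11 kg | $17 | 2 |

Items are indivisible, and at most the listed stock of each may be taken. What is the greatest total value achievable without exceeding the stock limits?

$81

Top feasible selections:
- 1×item 1 + 1×item 2 + 2×item 3 + 1×item 4: weight 29, value 81
- 1×item 1 + 1×item 2 + 1×item 3 + 1×item 4: weight 27, value 76
Best: $81.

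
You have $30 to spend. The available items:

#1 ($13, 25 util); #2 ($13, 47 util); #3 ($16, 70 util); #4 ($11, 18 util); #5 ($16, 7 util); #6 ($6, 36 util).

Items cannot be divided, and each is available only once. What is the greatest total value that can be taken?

117 util

Check high-value combinations within $30:
- #2+#3: cost 13+16=29, value 47+70=117
- #3+#6: cost 16+6=22, value 70+36=106
- #2+#4+#6: cost 13+11+6=30, value 47+18+36=101
- #1+#3: cost 13+16=29, value 25+70=95
Best: 117 util.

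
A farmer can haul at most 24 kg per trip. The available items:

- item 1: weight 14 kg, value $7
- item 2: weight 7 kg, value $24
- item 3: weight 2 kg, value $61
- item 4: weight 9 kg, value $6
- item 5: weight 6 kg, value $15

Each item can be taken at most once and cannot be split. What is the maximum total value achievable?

$106

Check high-value combinations within 24 kg:
- item 2+item 3+item 4+item 5: weight 7+2+9+6=24, value 24+61+6+15=106
- item 2+item 3+item 5: weight 7+2+6=15, value 24+61+15=100
- item 1+item 2+item 3: weight 14+7+2=23, value 7+24+61=92
- item 2+item 3+item 4: weight 7+2+9=18, value 24+61+6=91
- item 2+item 3: weight 7+2=9, value 24+61=85
Best: $106.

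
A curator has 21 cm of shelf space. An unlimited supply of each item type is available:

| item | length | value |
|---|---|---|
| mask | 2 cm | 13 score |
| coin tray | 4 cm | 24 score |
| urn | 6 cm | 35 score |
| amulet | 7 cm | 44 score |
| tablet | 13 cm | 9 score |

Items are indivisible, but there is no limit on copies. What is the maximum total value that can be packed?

Best value-per-unit is mask at 13/2; filling with it alone gives 10×13 = 130.
Optimal mix: 7×mask + 1×amulet → length 21, value 135.

135 score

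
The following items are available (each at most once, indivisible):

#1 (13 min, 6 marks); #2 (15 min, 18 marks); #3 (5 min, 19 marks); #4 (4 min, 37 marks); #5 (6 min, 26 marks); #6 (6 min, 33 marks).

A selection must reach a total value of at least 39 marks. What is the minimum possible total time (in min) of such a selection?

9

Subsets with value ≥ 39, sorted by total time:
- #3+#4: time 9, value 56
- #4+#6: time 10, value 70
Minimum time: 9 min.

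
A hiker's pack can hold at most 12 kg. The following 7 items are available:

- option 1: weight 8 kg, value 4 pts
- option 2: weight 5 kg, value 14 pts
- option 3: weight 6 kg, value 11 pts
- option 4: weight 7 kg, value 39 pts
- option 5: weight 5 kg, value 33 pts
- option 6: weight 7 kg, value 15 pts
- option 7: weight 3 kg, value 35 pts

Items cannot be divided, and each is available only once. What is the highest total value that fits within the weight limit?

Check high-value combinations within 12 kg:
- option 4+option 7: weight 7+3=10, value 39+35=74
- option 4+option 5: weight 7+5=12, value 39+33=72
- option 5+option 7: weight 5+3=8, value 33+35=68
Best: 74 pts.

74 pts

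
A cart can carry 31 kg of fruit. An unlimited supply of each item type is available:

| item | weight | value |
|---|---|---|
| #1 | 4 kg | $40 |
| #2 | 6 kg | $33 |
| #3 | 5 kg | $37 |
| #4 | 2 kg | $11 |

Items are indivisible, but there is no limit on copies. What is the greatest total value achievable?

$291

Best value-per-unit is #1 at 40/4; filling with it alone gives 7×40 = 280.
Optimal mix: 7×#1 + 1×#4 → weight 30, value 291.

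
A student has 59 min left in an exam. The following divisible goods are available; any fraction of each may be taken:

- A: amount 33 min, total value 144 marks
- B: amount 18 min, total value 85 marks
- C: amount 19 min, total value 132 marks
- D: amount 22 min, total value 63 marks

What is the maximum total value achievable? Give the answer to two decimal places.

313.00

Take in order of value per unit:
- C (132/19 per unit): all 19 → value 132, running total 132.00
- B (85/18 per unit): all 18 → value 85, running total 217.00
- A (144/33 per unit): 22 of 33 → value 22×144/33 = 96.0000, running total 313.00
Total 313.00.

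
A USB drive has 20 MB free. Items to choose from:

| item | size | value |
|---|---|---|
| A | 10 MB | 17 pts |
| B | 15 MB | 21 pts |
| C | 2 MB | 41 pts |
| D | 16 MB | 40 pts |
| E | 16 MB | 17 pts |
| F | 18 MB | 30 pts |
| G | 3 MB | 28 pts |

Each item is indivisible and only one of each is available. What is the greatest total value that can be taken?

90 pts

Check high-value combinations within 20 MB:
- B+C+G: size 15+2+3=20, value 21+41+28=90
- A+C+G: size 10+2+3=15, value 17+41+28=86
- C+D: size 2+16=18, value 41+40=81
Best: 90 pts.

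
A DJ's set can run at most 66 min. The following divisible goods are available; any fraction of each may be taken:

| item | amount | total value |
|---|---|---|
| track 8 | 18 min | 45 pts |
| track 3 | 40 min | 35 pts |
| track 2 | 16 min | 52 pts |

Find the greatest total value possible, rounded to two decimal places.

125.00

Take in order of value per unit:
- track 2 (52/16 per unit): all 16 → value 52, running total 52.00
- track 8 (45/18 per unit): all 18 → value 45, running total 97.00
- track 3 (35/40 per unit): 32 of 40 → value 32×35/40 = 28.0000, running total 125.00
Total 125.00.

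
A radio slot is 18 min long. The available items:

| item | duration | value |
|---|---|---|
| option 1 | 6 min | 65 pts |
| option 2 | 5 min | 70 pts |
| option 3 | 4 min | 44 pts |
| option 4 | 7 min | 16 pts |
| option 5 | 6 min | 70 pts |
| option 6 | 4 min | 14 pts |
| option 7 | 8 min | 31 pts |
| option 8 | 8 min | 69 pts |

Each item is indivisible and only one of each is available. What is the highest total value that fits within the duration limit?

Check high-value combinations within 18 min:
- option 1+option 2+option 5: duration 6+5+6=17, value 65+70+70=205
- option 2+option 3+option 5: duration 5+4+6=15, value 70+44+70=184
- option 2+option 3+option 8: duration 5+4+8=17, value 70+44+69=183
- option 3+option 5+option 8: duration 4+6+8=18, value 44+70+69=183
Best: 205 pts.

205 pts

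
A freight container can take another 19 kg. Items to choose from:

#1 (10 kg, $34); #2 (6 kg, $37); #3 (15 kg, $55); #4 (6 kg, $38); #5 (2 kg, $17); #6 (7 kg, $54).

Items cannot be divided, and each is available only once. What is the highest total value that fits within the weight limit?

$129

Check high-value combinations within 19 kg:
- #2+#4+#6: weight 6+6+7=19, value 37+38+54=129
- #4+#5+#6: weight 6+2+7=15, value 38+17+54=109
- #2+#5+#6: weight 6+2+7=15, value 37+17+54=108
- #1+#5+#6: weight 10+2+7=19, value 34+17+54=105
- #4+#6: weight 6+7=13, value 38+54=92
Best: $129.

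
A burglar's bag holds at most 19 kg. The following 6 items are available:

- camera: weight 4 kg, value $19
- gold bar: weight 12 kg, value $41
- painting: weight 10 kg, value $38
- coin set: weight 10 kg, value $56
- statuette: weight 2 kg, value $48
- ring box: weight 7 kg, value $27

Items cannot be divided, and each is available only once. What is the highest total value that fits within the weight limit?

$131

Check high-value combinations within 19 kg:
- coin set+statuette+ring box: weight 10+2+7=19, value 56+48+27=131
- camera+coin set+statuette: weight 4+10+2=16, value 19+56+48=123
- painting+statuette+ring box: weight 10+2+7=19, value 38+48+27=113
- camera+gold bar+statuette: weight 4+12+2=18, value 19+41+48=108
Best: $131.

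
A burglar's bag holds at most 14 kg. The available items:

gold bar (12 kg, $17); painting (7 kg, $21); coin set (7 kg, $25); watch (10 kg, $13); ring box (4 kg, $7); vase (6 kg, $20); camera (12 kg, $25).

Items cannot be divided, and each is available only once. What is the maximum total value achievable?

$46

Check high-value combinations within 14 kg:
- painting+coin set: weight 7+7=14, value 21+25=46
- coin set+vase: weight 7+6=13, value 25+20=45
- painting+vase: weight 7+6=13, value 21+20=41
- coin set+ring box: weight 7+4=11, value 25+7=32
- painting+ring box: weight 7+4=11, value 21+7=28
Best: $46.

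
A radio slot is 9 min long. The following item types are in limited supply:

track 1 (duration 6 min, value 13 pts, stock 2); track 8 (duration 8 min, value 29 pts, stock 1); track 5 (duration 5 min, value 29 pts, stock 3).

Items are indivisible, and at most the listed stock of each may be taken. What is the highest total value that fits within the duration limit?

29 pts

Top feasible selections:
- 1×track 5: duration 5, value 29
- 1×track 8: duration 8, value 29
- 1×track 1: duration 6, value 13
Best: 29 pts.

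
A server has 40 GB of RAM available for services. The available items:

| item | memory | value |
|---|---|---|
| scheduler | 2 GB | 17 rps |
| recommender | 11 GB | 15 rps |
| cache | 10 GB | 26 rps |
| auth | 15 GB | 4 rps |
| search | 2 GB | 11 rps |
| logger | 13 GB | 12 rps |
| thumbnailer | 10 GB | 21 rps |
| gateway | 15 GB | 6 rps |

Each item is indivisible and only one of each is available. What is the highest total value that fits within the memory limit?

This is a 0/1 knapsack; check combinations near the capacity.
- scheduler+recommender+cache+search+thumbnailer: memory 2+11+10+2+10=35, value 17+15+26+11+21=90
- scheduler+cache+search+logger+thumbnailer: memory 2+10+2+13+10=37, value 17+26+11+12+21=87
- scheduler+recommender+cache+search+logger: memory 2+11+10+2+13=38, value 17+15+26+11+12=81
- scheduler+cache+search+thumbnailer+gateway: memory 2+10+2+10+15=39, value 17+26+11+21+6=81
- scheduler+recommender+cache+thumbnailer: memory 2+11+10+10=33, value 17+15+26+21=79
Best: 90 rps.

90 rps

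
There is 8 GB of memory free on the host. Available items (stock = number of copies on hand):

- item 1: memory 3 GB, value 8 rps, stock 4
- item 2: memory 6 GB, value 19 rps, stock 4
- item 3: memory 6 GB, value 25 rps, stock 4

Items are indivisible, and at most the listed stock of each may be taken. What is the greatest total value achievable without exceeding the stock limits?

Best selections within memory 8 and stock limits:
- 1×item 3: memory 6, value 25
- 1×item 2: memory 6, value 19
- 2×item 1: memory 6, value 16
- 1×item 1: memory 3, value 8
Best: 25 rps.

25 rps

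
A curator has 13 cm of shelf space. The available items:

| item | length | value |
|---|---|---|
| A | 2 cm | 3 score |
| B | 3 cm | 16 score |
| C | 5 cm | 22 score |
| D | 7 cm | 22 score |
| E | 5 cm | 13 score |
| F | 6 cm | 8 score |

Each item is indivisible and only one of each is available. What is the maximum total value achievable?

51 score

Check high-value combinations within 13 cm:
- B+C+E: length 3+5+5=13, value 16+22+13=51
- C+D: length 5+7=12, value 22+22=44
- A+B+C: length 2+3+5=10, value 3+16+22=41
Best: 51 score.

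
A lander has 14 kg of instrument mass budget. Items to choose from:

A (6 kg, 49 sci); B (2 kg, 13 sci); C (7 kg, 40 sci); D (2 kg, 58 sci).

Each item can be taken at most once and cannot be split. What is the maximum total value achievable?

Check high-value combinations within 14 kg:
- A+B+D: mass 6+2+2=10, value 49+13+58=120
- B+C+D: mass 2+7+2=11, value 13+40+58=111
- A+D: mass 6+2=8, value 49+58=107
- C+D: mass 7+2=9, value 40+58=98
- A+C: mass 6+7=13, value 49+40=89
Best: 120 sci.

120 sci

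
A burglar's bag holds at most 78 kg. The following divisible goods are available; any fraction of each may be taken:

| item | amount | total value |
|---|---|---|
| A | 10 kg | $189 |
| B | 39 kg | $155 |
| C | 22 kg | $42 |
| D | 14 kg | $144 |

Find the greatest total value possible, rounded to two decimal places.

516.64

Take in order of value per unit:
- A (189/10 per unit): all 10 → value 189, running total 189.00
- D (144/14 per unit): all 14 → value 144, running total 333.00
- B (155/39 per unit): all 39 → value 155, running total 488.00
- C (42/22 per unit): 15 of 22 → value 15×42/22 = 28.6364, running total 516.64
Total 516.64.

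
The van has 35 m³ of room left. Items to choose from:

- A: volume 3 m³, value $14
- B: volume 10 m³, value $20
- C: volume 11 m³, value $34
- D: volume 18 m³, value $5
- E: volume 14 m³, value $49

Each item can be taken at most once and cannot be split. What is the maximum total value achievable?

Check high-value combinations within 35 m³:
- B+C+E: volume 10+11+14=35, value 20+34+49=103
- A+C+E: volume 3+11+14=28, value 14+34+49=97
- C+E: volume 11+14=25, value 34+49=83
Best: $103.

$103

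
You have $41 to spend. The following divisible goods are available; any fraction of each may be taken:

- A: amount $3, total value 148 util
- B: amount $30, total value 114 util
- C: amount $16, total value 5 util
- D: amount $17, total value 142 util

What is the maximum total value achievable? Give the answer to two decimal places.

Take in order of value per unit:
- A (148/3 per unit): all 3 → value 148, running total 148.00
- D (142/17 per unit): all 17 → value 142, running total 290.00
- B (114/30 per unit): 21 of 30 → value 21×114/30 = 79.8000, running total 369.80
Total 369.80.

369.80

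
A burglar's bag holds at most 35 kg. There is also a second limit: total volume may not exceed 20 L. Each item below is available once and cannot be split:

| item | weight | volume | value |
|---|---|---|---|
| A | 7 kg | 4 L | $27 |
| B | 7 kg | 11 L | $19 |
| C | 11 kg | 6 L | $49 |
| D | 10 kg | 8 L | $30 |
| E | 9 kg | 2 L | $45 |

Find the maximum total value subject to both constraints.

Feasible sets respecting both limits:
- C+D+E: weight 30, volume 16, value 124
- A+C+E: weight 27, volume 12, value 121
- B+C+E: weight 27, volume 19, value 113
- A+C+D: weight 28, volume 18, value 106
Best: $124.

$124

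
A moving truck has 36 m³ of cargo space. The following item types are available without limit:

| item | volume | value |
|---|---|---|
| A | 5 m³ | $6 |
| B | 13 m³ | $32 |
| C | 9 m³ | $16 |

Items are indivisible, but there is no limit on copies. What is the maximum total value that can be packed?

$80

Best value-per-unit is B at 32/13; filling with it alone gives 2×32 = 64.
Optimal mix: 2×B + 1×C → volume 35, value 80.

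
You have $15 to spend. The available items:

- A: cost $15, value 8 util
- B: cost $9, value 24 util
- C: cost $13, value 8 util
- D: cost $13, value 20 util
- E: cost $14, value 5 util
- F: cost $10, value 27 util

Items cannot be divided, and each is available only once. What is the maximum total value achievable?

27 util

Check high-value combinations within $15:
- F: cost 10, value 27
- B: cost 9, value 24
- D: cost 13, value 20
Best: 27 util.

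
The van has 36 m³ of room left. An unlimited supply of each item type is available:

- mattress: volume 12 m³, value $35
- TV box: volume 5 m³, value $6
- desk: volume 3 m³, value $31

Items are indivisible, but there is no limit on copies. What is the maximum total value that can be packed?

Best value-per-unit is desk at 31/3, and filling with it alone uses volume 12×3=36. No mix of the others beats 12×31 = 372.

$372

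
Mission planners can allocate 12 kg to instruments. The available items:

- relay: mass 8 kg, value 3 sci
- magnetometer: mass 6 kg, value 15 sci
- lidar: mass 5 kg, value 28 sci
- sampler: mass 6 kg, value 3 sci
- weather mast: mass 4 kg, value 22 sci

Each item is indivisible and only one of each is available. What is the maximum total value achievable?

50 sci

Check high-value combinations within 12 kg:
- lidar+weather mast: mass 5+4=9, value 28+22=50
- magnetometer+lidar: mass 6+5=11, value 15+28=43
- magnetometer+weather mast: mass 6+4=10, value 15+22=37
- lidar+sampler: mass 5+6=11, value 28+3=31
- lidar: mass 5, value 28
Best: 50 sci.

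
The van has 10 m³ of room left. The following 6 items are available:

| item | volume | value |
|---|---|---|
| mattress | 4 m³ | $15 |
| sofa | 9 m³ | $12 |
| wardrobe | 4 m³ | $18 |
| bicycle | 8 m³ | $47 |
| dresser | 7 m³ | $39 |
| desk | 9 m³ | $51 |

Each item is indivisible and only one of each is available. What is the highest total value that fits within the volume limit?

Check high-value combinations within 10 m³:
- desk: volume 9, value 51
- bicycle: volume 8, value 47
- dresser: volume 7, value 39
- mattress+wardrobe: volume 4+4=8, value 15+18=33
- wardrobe: volume 4, value 18
Best: $51.

$51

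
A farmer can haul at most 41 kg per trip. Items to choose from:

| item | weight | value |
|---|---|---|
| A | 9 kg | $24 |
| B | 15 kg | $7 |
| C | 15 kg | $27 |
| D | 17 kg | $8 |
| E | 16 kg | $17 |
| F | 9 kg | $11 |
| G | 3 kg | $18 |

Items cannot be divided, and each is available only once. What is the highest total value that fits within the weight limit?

Check high-value combinations within 41 kg:
- A+C+F+G: weight 9+15+9+3=36, value 24+27+11+18=80
- A+E+F+G: weight 9+16+9+3=37, value 24+17+11+18=70
- A+C+G: weight 9+15+3=27, value 24+27+18=69
- A+C+E: weight 9+15+16=40, value 24+27+17=68
- A+C+F: weight 9+15+9=33, value 24+27+11=62
Best: $80.

$80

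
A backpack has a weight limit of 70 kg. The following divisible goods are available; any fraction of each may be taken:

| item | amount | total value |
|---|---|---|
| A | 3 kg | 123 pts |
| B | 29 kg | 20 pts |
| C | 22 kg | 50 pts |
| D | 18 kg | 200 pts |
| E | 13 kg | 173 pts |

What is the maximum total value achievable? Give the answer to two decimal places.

Take in order of value per unit:
- A (123/3 per unit): all 3 → value 123, running total 123.00
- E (173/13 per unit): all 13 → value 173, running total 296.00
- D (200/18 per unit): all 18 → value 200, running total 496.00
- C (50/22 per unit): all 22 → value 50, running total 546.00
- B (20/29 per unit): 14 of 29 → value 14×20/29 = 9.6552, running total 555.66
Total 555.66.

555.66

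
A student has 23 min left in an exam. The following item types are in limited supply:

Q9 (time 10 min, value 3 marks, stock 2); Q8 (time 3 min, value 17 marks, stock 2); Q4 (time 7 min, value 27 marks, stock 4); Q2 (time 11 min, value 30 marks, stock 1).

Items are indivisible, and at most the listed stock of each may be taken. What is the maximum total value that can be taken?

88 marks

Top feasible selections:
- 2×Q8 + 2×Q4: time 20, value 88
- 3×Q4: time 21, value 81
- 1×Q8 + 1×Q4 + 1×Q2: time 21, value 74
Best: 88 marks.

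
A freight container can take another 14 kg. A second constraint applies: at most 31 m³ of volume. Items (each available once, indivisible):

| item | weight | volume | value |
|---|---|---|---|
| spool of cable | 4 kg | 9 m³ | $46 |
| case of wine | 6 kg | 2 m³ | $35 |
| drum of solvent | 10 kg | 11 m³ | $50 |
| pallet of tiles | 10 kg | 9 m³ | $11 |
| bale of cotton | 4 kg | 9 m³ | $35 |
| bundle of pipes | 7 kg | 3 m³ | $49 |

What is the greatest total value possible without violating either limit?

$116

Feasible sets respecting both limits:
- spool of cable+case of wine+bale of cotton: weight 14, volume 20, value 116
- spool of cable+drum of solvent: weight 14, volume 20, value 96
- spool of cable+bundle of pipes: weight 11, volume 12, value 95
Best: $116.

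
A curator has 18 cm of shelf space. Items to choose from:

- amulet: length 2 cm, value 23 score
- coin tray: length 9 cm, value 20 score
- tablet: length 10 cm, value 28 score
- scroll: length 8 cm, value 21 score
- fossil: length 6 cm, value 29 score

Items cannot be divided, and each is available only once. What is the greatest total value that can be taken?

80 score

Check high-value combinations within 18 cm:
- amulet+tablet+fossil: length 2+10+6=18, value 23+28+29=80
- amulet+scroll+fossil: length 2+8+6=16, value 23+21+29=73
- amulet+coin tray+fossil: length 2+9+6=17, value 23+20+29=72
- tablet+fossil: length 10+6=16, value 28+29=57
- amulet+fossil: length 2+6=8, value 23+29=52
Best: 80 score.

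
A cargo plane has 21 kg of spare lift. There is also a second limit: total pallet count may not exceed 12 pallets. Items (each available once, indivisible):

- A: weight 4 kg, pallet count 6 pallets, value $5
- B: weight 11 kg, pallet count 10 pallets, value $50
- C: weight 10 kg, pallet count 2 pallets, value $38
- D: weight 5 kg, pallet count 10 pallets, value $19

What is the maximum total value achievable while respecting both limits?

Feasible sets respecting both limits:
- B+C: weight 21, pallet count 12, value 88
- C+D: weight 15, pallet count 12, value 57
- B: weight 11, pallet count 10, value 50
- A+C: weight 14, pallet count 8, value 43
Best: $88.

$88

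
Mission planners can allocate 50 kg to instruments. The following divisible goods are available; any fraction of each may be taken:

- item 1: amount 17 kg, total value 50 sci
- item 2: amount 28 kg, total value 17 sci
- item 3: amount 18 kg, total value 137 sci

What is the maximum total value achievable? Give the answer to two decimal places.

196.11

Take in order of value per unit:
- item 3 (137/18 per unit): all 18 → value 137, running total 137.00
- item 1 (50/17 per unit): all 17 → value 50, running total 187.00
- item 2 (17/28 per unit): 15 of 28 → value 15×17/28 = 9.1071, running total 196.11
Total 196.11.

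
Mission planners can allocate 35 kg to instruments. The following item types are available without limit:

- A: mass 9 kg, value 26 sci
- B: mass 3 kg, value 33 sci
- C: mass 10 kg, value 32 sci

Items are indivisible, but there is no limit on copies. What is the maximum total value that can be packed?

Best value-per-unit is B at 33/3, and filling with it alone uses mass 11×3=33. No mix of the others beats 11×33 = 363.

363 sci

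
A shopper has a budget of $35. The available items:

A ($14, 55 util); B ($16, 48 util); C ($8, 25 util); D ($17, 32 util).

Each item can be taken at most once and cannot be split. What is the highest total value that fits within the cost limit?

Check high-value combinations within $35:
- A+B: cost 14+16=30, value 55+48=103
- A+D: cost 14+17=31, value 55+32=87
- A+C: cost 14+8=22, value 55+25=80
- B+D: cost 16+17=33, value 48+32=80
- B+C: cost 16+8=24, value 48+25=73
Best: 103 util.

103 util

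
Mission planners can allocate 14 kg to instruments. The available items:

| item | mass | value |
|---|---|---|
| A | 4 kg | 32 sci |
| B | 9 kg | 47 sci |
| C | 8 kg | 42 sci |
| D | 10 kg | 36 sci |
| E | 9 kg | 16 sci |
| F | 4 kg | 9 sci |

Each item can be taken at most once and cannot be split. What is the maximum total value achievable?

Check high-value combinations within 14 kg:
- A+B: mass 4+9=13, value 32+47=79
- A+C: mass 4+8=12, value 32+42=74
- A+D: mass 4+10=14, value 32+36=68
- B+F: mass 9+4=13, value 47+9=56
- C+F: mass 8+4=12, value 42+9=51
Best: 79 sci.

79 sci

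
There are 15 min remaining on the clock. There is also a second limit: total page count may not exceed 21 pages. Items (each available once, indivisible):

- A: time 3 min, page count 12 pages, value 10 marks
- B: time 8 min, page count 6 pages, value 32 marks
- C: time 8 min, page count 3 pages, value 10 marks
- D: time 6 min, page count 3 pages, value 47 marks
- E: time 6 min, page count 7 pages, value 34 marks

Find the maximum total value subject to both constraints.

81 marks

Feasible sets respecting both limits:
- D+E: time 12, page count 10, value 81
- B+D: time 14, page count 9, value 79
- B+E: time 14, page count 13, value 66
Best: 81 marks.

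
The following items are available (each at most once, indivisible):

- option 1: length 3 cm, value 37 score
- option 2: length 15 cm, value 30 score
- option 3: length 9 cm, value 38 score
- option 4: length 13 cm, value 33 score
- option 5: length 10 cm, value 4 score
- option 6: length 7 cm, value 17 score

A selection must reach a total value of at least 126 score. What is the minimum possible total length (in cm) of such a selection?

Subsets with value ≥ 126, sorted by total length:
- option 1+option 2+option 3+option 4: length 40, value 138
- option 1+option 3+option 4+option 5+option 6: length 42, value 129
- option 1+option 2+option 3+option 5+option 6: length 44, value 126
Minimum length: 40 cm.

40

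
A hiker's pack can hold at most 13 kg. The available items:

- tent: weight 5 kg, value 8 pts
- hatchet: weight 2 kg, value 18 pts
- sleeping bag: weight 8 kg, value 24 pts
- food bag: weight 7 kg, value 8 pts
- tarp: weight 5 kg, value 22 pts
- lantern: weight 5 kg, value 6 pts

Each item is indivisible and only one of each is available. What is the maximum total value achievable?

Check high-value combinations within 13 kg:
- tent+hatchet+tarp: weight 5+2+5=12, value 8+18+22=48
- hatchet+tarp+lantern: weight 2+5+5=12, value 18+22+6=46
- sleeping bag+tarp: weight 8+5=13, value 24+22=46
Best: 48 pts.

48 pts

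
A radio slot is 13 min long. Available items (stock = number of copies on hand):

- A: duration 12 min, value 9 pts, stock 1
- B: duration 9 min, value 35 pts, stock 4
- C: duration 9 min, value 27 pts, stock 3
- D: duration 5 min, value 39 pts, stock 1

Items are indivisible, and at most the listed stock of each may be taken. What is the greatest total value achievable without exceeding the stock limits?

Best selections within duration 13 and stock limits:
- 1×D: duration 5, value 39
- 1×B: duration 9, value 35
- 1×C: duration 9, value 27
- 1×A: duration 12, value 9
Best: 39 pts.

39 pts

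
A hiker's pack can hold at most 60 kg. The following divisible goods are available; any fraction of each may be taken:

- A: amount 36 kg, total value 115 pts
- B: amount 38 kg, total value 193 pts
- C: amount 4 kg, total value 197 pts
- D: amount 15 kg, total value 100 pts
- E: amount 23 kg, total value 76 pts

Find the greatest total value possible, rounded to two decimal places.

499.91

Take in order of value per unit:
- C (197/4 per unit): all 4 → value 197, running total 197.00
- D (100/15 per unit): all 15 → value 100, running total 297.00
- B (193/38 per unit): all 38 → value 193, running total 490.00
- E (76/23 per unit): 3 of 23 → value 3×76/23 = 9.9130, running total 499.91
Total 499.91.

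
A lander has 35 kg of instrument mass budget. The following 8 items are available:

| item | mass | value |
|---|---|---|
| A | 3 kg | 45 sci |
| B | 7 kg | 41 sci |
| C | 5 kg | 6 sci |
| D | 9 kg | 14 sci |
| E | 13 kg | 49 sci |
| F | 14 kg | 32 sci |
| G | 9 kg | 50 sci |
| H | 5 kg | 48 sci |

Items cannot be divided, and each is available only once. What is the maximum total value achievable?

198 sci

This is a 0/1 knapsack; check combinations near the capacity.
- A+B+D+G+H: mass 3+7+9+9+5=33, value 45+41+14+50+48=198
- A+C+E+G+H: mass 3+5+13+9+5=35, value 45+6+49+50+48=198
- A+E+G+H: mass 3+13+9+5=30, value 45+49+50+48=192
- A+B+C+G+H: mass 3+7+5+9+5=29, value 45+41+6+50+48=190
Best: 198 sci.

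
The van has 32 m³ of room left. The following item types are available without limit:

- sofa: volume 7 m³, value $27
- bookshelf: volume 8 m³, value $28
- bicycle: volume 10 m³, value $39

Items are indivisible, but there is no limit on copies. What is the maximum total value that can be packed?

$121

Best value-per-unit is bicycle at 39/10; filling with it alone gives 3×39 = 117.
Optimal mix: 2×sofa + 1×bookshelf + 1×bicycle → volume 32, value 121.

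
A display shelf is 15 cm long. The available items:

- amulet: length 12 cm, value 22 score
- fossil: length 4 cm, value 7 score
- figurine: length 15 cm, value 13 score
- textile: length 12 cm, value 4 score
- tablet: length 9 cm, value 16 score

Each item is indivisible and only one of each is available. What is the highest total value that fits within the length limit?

23 score

Check high-value combinations within 15 cm:
- fossil+tablet: length 4+9=13, value 7+16=23
- amulet: length 12, value 22
- tablet: length 9, value 16
- figurine: length 15, value 13
Best: 23 score.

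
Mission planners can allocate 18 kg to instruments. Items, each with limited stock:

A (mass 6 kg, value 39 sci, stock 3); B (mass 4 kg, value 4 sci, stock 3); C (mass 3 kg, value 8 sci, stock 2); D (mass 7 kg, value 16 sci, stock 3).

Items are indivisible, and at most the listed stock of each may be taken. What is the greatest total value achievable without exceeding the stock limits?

Best selections within mass 18 and stock limits:
- 3×A: mass 18, value 117
- 2×A + 2×C: mass 18, value 94
- 2×A + 1×C: mass 15, value 86
Best: 117 sci.

117 sci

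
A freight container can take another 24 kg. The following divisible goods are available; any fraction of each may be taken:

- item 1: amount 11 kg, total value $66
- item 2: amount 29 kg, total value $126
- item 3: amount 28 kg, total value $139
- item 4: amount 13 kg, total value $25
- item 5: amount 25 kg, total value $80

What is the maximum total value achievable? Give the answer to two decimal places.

Take in order of value per unit:
- item 1 (66/11 per unit): all 11 → value 66, running total 66.00
- item 3 (139/28 per unit): 13 of 28 → value 13×139/28 = 64.5357, running total 130.54
Total 130.54.

130.54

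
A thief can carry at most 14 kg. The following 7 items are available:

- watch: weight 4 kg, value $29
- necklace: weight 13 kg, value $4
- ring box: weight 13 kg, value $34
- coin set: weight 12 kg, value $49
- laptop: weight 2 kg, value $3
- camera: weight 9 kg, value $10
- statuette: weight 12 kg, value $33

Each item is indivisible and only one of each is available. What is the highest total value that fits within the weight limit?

This is a 0/1 knapsack; check combinations near the capacity.
- coin set+laptop: weight 12+2=14, value 49+3=52
- coin set: weight 12, value 49
- watch+camera: weight 4+9=13, value 29+10=39
- laptop+statuette: weight 2+12=14, value 3+33=36
Best: $52.

$52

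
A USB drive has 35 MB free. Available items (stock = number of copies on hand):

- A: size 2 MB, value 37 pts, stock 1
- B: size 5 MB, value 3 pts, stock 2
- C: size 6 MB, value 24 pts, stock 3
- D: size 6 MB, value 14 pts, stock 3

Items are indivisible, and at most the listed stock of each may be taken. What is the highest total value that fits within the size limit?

Top feasible selections:
- 1×A + 3×C + 2×D: size 32, value 137
- 1×A + 2×C + 3×D: size 32, value 127
- 1×A + 1×B + 3×C + 1×D: size 31, value 126
- 1×A + 3×C + 1×D: size 26, value 123
Best: 137 pts.

137 pts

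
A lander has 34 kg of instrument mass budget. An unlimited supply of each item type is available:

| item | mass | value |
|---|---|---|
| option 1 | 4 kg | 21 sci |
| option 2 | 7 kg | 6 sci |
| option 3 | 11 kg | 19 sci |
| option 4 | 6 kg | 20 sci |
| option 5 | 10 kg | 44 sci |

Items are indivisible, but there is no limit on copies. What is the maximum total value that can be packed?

170 sci

Best value-per-unit is option 1 at 21/4; filling with it alone gives 8×21 = 168.
Optimal mix: 6×option 1 + 1×option 5 → mass 34, value 170.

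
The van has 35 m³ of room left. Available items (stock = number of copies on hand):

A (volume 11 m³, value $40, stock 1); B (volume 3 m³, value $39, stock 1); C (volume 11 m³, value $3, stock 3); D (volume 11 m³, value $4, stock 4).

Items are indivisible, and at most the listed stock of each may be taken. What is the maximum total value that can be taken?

Best selections within volume 35 and stock limits:
- 1×A + 1×B + 1×D: volume 25, value 83
- 1×A + 1×B + 1×C: volume 25, value 82
Best: $83.

$83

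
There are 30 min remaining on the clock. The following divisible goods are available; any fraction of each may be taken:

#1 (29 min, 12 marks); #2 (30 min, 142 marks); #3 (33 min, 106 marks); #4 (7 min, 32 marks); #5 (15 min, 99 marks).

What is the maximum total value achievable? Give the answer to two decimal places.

170.00

Take in order of value per unit:
- #5 (99/15 per unit): all 15 → value 99, running total 99.00
- #2 (142/30 per unit): 15 of 30 → value 15×142/30 = 71.0000, running total 170.00
Total 170.00.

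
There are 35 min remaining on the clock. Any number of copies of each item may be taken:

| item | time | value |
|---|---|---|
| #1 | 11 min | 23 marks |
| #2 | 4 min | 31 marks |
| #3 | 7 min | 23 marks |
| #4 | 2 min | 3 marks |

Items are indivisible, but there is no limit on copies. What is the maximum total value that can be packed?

251 marks

Best value-per-unit is #2 at 31/4; filling with it alone gives 8×31 = 248.
Optimal mix: 8×#2 + 1×#4 → time 34, value 251.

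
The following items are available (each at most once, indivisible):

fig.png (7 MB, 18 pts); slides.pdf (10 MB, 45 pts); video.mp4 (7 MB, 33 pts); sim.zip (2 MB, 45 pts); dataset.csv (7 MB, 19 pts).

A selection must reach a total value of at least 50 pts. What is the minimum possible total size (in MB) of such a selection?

9

Subsets with value ≥ 50, sorted by total size:
- video.mp4+sim.zip: size 9, value 78
- sim.zip+dataset.csv: size 9, value 64
Minimum size: 9 MB.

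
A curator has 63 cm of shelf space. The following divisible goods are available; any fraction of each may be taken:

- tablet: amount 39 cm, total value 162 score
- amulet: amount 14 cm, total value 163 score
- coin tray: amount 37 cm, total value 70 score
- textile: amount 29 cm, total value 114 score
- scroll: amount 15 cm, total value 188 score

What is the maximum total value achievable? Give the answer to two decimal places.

Take in order of value per unit:
- scroll (188/15 per unit): all 15 → value 188, running total 188.00
- amulet (163/14 per unit): all 14 → value 163, running total 351.00
- tablet (162/39 per unit): 34 of 39 → value 34×162/39 = 141.2308, running total 492.23
Total 492.23.

492.23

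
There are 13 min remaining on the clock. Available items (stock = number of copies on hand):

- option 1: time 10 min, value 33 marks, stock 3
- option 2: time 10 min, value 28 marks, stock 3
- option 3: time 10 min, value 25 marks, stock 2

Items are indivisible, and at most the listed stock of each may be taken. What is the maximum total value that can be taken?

33 marks

Top feasible selections:
- 1×option 1: time 10, value 33
- 1×option 2: time 10, value 28
- 1×option 3: time 10, value 25
Best: 33 marks.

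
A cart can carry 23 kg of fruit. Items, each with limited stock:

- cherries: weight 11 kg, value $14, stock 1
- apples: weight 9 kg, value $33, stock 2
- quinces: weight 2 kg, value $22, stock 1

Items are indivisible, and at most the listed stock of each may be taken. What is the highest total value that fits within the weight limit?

Top feasible selections:
- 2×apples + 1×quinces: weight 20, value 88
- 1×cherries + 1×apples + 1×quinces: weight 22, value 69
- 2×apples: weight 18, value 66
Best: $88.

$88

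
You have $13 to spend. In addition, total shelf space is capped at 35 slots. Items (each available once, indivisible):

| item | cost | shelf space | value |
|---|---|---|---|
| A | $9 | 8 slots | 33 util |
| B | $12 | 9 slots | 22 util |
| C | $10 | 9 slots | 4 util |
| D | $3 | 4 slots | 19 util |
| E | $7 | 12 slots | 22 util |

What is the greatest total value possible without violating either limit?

52 util

Feasible sets respecting both limits:
- A+D: cost 12, shelf space 12, value 52
- D+E: cost 10, shelf space 16, value 41
- A: cost 9, shelf space 8, value 33
- C+D: cost 13, shelf space 13, value 23
Best: 52 util.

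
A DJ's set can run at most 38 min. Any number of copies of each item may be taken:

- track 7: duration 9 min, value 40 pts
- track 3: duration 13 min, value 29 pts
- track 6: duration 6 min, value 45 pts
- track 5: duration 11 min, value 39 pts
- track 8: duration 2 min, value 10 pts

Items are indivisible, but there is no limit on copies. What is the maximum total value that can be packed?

280 pts

Best value-per-unit is track 6 at 45/6; filling with it alone gives 6×45 = 270.
Optimal mix: 6×track 6 + 1×track 8 → duration 38, value 280.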